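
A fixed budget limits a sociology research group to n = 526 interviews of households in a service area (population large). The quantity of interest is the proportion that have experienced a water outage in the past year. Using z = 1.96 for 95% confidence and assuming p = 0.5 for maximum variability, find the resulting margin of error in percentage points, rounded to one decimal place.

4.3

SE(p̂) = √[p(1−p)/n] = √[0.2500/526] = 0.02180.
E = z × SE = 1.96 × 0.02180 = 0.04273, or 4.3 percentage points.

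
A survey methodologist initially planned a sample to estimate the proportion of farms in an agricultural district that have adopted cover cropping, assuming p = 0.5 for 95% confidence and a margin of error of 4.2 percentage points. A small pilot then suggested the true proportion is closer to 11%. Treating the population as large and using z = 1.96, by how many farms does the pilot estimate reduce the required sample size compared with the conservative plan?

Conservative (p = 0.5): n = 1.96² × 0.25 / 0.042² ≈ 544.44 → 545.
Using p = 0.11: p(1−p) = 0.0979, so n = 1.96² × 0.0979 / 0.042² ≈ 213.20 → 214.
Reduction: 545 − 214 = 331.

331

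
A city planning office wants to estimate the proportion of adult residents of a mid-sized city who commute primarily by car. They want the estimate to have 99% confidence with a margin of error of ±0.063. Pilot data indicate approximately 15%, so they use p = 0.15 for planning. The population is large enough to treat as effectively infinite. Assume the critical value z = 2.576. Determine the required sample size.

214

With p = 0.15, p(1−p) = 0.1275.
n = z²·p(1−p)/E² = 2.576² × 0.1275 / 0.063² = 6.6358 × 0.1275 / 0.003969 ≈ 213.17.
Rounding up gives n = 214.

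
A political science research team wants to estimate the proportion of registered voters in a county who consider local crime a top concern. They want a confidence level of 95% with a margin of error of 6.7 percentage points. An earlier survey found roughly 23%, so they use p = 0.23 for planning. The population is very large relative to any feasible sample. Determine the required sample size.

152

For 95% confidence, z = 1.96.
With p = 0.23, p(1−p) = 0.1771.
n = z²·p(1−p)/E² = 1.96² × 0.1771 / 0.067² = 3.8416 × 0.1771 / 0.004489 ≈ 151.56.
Rounding up gives n = 152.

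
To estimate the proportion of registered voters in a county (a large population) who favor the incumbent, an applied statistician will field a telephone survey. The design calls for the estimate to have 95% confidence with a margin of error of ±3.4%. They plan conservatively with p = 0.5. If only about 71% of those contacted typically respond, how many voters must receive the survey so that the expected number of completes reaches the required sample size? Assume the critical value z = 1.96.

Completed interviews needed: n₀ = 1.96² × 0.2500 / 0.034² ≈ 830.80 → 831.
At a 71% response rate, contacts needed = 831 / 0.71 ≈ 1170.42 → 1171.

1171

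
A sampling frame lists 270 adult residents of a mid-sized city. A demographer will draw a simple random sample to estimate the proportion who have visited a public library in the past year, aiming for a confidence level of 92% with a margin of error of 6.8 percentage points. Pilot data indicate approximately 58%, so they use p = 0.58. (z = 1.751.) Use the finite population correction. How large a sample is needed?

102

Unadjusted: n₀ = 1.751² × 0.58 × 0.42 / 0.068² ≈ 161.52, so n₀ = 162.
Finite population correction with N = 270: n = n₀ / (1 + (n₀−1)/N) = 162 / (1 + 161/270) = 162 / 1.5963 ≈ 101.48.
Rounding up, n = 102.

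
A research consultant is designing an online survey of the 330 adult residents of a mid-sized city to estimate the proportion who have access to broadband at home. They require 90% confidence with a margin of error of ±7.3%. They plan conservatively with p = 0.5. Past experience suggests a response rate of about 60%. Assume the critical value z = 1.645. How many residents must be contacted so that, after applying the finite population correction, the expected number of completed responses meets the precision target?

Completed interviews needed (unadjusted): n₀ = 1.645² × 0.2500 / 0.073² ≈ 126.95 → 127.
FPC for N = 330: n = 127 / (1 + 126/330) = 127 / 1.3818 ≈ 91.91 → 92.
At a 60% response rate, contacts needed = 92 / 0.60 ≈ 153.33 → 154.

154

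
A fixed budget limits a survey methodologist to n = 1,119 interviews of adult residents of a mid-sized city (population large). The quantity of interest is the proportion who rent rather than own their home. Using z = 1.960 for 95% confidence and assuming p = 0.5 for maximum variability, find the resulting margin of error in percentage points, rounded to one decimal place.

SE(p̂) = √[p(1−p)/n] = √[0.2500/1119] = 0.01495.
E = z × SE = 1.960 × 0.01495 = 0.02930, or 2.9 percentage points.

2.9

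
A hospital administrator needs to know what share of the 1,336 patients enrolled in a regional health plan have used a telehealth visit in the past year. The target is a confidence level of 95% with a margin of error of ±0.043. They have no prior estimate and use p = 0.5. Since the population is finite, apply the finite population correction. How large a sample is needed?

375

For 95% confidence, z = 1.960.
Unadjusted: n₀ = 1.960² × 0.50 × 0.50 / 0.043² ≈ 519.42, so n₀ = 520.
Finite population correction with N = 1,336: n = n₀ / (1 + (n₀−1)/N) = 520 / (1 + 519/1336) = 520 / 1.3885 ≈ 374.51.
Rounding up, n = 375.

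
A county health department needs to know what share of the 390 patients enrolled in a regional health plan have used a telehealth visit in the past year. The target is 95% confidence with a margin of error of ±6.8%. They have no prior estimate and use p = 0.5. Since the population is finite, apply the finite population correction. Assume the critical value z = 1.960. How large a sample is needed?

Unadjusted: n₀ = 1.960² × 0.50 × 0.50 / 0.068² ≈ 207.70, so n₀ = 208.
Finite population correction with N = 390: n = n₀ / (1 + (n₀−1)/N) = 208 / (1 + 207/390) = 208 / 1.5308 ≈ 135.88.
Rounding up, n = 136.

136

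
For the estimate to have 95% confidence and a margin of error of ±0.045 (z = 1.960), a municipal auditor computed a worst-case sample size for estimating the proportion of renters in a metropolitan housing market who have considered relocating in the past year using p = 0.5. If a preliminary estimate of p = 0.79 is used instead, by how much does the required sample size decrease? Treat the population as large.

Conservative (p = 0.5): n = 1.960² × 0.25 / 0.045² ≈ 474.27 → 475.
Using p = 0.79: p(1−p) = 0.1659, so n = 1.960² × 0.1659 / 0.045² ≈ 314.73 → 315.
Reduction: 475 − 315 = 160.

160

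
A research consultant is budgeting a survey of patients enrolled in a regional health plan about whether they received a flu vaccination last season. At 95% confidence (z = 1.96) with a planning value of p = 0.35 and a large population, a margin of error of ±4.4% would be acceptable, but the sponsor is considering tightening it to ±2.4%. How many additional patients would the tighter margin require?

At ±4.4%: n = 1.96² × 0.2275 / 0.044² ≈ 451.43 → 452.
At ±2.4%: n = 1.96² × 0.2275 / 0.024² ≈ 1517.30 → 1518.
Additional respondents: 1518 − 452 = 1066.

1066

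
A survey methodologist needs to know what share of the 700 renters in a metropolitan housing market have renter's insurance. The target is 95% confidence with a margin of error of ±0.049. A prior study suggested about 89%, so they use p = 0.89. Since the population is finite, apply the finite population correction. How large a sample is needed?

129

For 95% confidence, z = 1.960.
Unadjusted: n₀ = 1.960² × 0.89 × 0.11 / 0.049² ≈ 156.64, so n₀ = 157.
Finite population correction with N = 700: n = n₀ / (1 + (n₀−1)/N) = 157 / (1 + 156/700) = 157 / 1.2229 ≈ 128.39.
Rounding up, n = 129.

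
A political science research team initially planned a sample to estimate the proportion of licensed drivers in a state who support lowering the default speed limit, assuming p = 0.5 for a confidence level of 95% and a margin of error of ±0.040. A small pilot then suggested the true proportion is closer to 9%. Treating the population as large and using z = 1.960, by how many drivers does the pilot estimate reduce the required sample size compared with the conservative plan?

Conservative (p = 0.5): n = 1.960² × 0.25 / 0.040² ≈ 600.25 → 601.
Using p = 0.09: p(1−p) = 0.0819, so n = 1.960² × 0.0819 / 0.040² ≈ 196.64 → 197.
Reduction: 601 − 197 = 404.

404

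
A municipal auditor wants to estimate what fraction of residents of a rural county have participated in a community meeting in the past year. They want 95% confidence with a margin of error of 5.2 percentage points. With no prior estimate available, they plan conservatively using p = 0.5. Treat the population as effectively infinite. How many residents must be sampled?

For 95% confidence, z = 1.96.
With p = 0.5, p(1−p) = 0.25.
n = z²·p(1−p)/E² = 1.96² × 0.2500 / 0.052² = 3.8416 × 0.2500 / 0.002704 ≈ 355.18.
Rounding up gives n = 356.

356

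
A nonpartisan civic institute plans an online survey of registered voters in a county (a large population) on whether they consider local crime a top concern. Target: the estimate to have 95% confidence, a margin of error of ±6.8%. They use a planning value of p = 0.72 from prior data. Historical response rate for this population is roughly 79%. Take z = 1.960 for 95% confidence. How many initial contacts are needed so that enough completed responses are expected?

213

Completed interviews needed: n₀ = 1.960² × 0.2016 / 0.068² ≈ 167.49 → 168.
At a 79% response rate, contacts needed = 168 / 0.79 ≈ 212.66 → 213.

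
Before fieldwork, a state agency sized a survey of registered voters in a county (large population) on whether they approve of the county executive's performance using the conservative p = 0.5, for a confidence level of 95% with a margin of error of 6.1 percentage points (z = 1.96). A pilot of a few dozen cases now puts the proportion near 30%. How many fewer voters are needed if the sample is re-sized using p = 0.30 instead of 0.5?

Conservative (p = 0.5): n = 1.96² × 0.25 / 0.061² ≈ 258.10 → 259.
Using p = 0.30: p(1−p) = 0.2100, so n = 1.96² × 0.2100 / 0.061² ≈ 216.81 → 217.
Reduction: 259 − 217 = 42.

42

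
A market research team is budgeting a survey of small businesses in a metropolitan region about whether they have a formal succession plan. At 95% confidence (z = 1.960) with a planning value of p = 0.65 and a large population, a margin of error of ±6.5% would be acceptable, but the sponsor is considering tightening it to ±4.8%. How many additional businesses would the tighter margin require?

173

At ±6.5%: n = 1.960² × 0.2275 / 0.065² ≈ 206.86 → 207.
At ±4.8%: n = 1.960² × 0.2275 / 0.048² ≈ 379.32 → 380.
Additional respondents: 380 − 207 = 173.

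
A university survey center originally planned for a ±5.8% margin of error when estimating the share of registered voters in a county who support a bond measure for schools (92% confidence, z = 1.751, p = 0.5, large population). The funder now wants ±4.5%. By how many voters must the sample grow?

At ±5.8%: n = 1.751² × 0.2500 / 0.058² ≈ 227.85 → 228.
At ±4.5%: n = 1.751² × 0.2500 / 0.045² ≈ 378.52 → 379.
Additional respondents: 379 − 228 = 151.

151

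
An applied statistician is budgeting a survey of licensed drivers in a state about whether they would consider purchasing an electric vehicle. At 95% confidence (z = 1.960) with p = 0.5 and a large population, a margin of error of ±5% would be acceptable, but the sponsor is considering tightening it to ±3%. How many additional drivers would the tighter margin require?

683

At ±5%: n = 1.960² × 0.2500 / 0.050² ≈ 384.16 → 385.
At ±3%: n = 1.960² × 0.2500 / 0.030² ≈ 1067.11 → 1068.
Additional respondents: 1068 − 385 = 683.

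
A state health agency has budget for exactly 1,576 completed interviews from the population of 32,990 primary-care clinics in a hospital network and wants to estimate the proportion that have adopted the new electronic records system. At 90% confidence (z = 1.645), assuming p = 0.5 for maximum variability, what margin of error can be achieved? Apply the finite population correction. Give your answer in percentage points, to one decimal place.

2.0

Finite-population factor: (N−n)/(N−1) = (32990−1576)/(32990−1) = 0.9523.
SE(p̂) = √[p(1−p)/n · (N−n)/(N−1)] = √[0.2500/1576 × 0.9523] = 0.01229.
E = z × SE = 1.645 × 0.01229 = 0.02022 ≈ 2.0 percentage points.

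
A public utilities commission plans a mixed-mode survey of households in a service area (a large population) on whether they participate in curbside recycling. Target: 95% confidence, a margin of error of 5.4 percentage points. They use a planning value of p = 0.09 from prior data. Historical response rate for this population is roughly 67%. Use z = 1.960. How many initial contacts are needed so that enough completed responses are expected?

162

Completed interviews needed: n₀ = 1.960² × 0.0819 / 0.054² ≈ 107.90 → 108.
At a 67% response rate, contacts needed = 108 / 0.67 ≈ 161.19 → 162.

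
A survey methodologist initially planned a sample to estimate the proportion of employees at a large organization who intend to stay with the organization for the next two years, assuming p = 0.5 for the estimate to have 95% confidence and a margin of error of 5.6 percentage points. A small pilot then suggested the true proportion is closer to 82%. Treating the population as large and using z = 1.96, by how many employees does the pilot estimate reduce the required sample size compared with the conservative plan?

Conservative (p = 0.5): n = 1.96² × 0.25 / 0.056² ≈ 306.25 → 307.
Using p = 0.82: p(1−p) = 0.1476, so n = 1.96² × 0.1476 / 0.056² ≈ 180.81 → 181.
Reduction: 307 − 181 = 126.

126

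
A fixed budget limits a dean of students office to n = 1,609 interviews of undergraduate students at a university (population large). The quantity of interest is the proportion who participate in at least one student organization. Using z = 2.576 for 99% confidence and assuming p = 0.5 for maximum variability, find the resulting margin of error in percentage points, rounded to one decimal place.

3.2

SE(p̂) = √[p(1−p)/n] = √[0.2500/1609] = 0.01246.
E = z × SE = 2.576 × 0.01246 = 0.03211, or 3.2 percentage points.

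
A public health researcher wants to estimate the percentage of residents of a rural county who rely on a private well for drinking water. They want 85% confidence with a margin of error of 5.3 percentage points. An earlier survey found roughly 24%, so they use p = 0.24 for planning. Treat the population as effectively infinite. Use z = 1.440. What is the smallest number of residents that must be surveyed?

With p = 0.24, p(1−p) = 0.1824.
n = z²·p(1−p)/E² = 1.440² × 0.1824 / 0.053² = 2.0736 × 0.1824 / 0.002809 ≈ 134.65.
Rounding up gives n = 135.

135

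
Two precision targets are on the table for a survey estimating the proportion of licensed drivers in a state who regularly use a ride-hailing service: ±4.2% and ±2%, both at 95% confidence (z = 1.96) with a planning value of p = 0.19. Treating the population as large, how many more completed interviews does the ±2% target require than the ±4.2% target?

At ±4.2%: n = 1.96² × 0.1539 / 0.042² ≈ 335.16 → 336.
At ±2%: n = 1.96² × 0.1539 / 0.020² ≈ 1478.06 → 1479.
Additional respondents: 1479 − 336 = 1143.

1143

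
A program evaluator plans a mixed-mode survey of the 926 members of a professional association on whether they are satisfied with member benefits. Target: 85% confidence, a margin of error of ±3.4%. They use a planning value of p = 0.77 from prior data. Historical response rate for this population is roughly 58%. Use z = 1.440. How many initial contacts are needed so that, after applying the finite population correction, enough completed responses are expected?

Completed interviews needed (unadjusted): n₀ = 1.440² × 0.1771 / 0.034² ≈ 317.68 → 318.
FPC for N = 926: n = 318 / (1 + 317/926) = 318 / 1.3423 ≈ 236.90 → 237.
At a 58% response rate, contacts needed = 237 / 0.58 ≈ 408.62 → 409.

409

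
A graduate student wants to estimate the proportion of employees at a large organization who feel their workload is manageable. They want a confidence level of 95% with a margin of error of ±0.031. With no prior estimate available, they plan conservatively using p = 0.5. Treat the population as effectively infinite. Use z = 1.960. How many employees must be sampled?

With p = 0.5, p(1−p) = 0.25.
n = z²·p(1−p)/E² = 1.960² × 0.2500 / 0.031² = 3.8416 × 0.2500 / 0.000961 ≈ 999.38.
Rounding up gives n = 1000.

1000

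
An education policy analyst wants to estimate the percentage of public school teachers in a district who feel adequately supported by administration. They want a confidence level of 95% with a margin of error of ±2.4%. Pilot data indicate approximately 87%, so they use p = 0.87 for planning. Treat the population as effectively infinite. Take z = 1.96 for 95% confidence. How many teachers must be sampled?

With p = 0.87, p(1−p) = 0.1131.
n = z²·p(1−p)/E² = 1.96² × 0.1131 / 0.024² = 3.8416 × 0.1131 / 0.000576 ≈ 754.31.
Rounding up gives n = 755.

755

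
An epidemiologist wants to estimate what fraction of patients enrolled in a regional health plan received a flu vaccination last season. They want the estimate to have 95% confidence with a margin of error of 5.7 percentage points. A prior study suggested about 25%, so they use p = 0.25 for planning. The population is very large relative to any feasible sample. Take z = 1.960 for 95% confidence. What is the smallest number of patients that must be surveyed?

With p = 0.25, p(1−p) = 0.1875.
n = z²·p(1−p)/E² = 1.960² × 0.1875 / 0.057² = 3.8416 × 0.1875 / 0.003249 ≈ 221.70.
Rounding up gives n = 222.

222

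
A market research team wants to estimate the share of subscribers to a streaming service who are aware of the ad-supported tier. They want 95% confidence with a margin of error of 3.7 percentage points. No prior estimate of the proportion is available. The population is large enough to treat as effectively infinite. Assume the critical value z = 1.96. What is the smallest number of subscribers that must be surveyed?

With no prior estimate, use p = 0.5, giving p(1−p) = 0.25.
n = z²·p(1−p)/E² = 1.96² × 0.2500 / 0.037² = 3.8416 × 0.2500 / 0.001369 ≈ 701.53.
Rounding up gives n = 702.

702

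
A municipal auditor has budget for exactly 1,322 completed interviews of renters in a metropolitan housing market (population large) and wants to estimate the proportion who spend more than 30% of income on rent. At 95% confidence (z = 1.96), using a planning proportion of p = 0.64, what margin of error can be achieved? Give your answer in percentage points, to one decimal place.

SE(p̂) = √[p(1−p)/n] = √[0.2304/1322] = 0.01320.
E = z × SE = 1.96 × 0.01320 = 0.02588, or 2.6 percentage points.

2.6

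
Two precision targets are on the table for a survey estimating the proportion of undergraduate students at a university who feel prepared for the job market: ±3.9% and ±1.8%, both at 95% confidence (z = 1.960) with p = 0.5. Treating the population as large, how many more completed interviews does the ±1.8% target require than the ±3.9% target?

2333

At ±3.9%: n = 1.960² × 0.2500 / 0.039² ≈ 631.43 → 632.
At ±1.8%: n = 1.960² × 0.2500 / 0.018² ≈ 2964.20 → 2965.
Additional respondents: 2965 − 632 = 2333.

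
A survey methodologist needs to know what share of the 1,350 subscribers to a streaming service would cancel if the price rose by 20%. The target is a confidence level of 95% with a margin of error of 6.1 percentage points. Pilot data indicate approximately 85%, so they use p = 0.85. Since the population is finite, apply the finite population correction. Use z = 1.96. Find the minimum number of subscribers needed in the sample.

121

Unadjusted: n₀ = 1.96² × 0.85 × 0.15 / 0.061² ≈ 131.63, so n₀ = 132.
Finite population correction with N = 1,350: n = n₀ / (1 + (n₀−1)/N) = 132 / (1 + 131/1350) = 132 / 1.0970 ≈ 120.32.
Rounding up, n = 121.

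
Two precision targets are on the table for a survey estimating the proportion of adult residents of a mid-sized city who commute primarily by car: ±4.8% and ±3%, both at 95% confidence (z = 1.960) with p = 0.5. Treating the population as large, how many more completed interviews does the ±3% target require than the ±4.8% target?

At ±4.8%: n = 1.960² × 0.2500 / 0.048² ≈ 416.84 → 417.
At ±3%: n = 1.960² × 0.2500 / 0.030² ≈ 1067.11 → 1068.
Additional respondents: 1068 − 417 = 651.

651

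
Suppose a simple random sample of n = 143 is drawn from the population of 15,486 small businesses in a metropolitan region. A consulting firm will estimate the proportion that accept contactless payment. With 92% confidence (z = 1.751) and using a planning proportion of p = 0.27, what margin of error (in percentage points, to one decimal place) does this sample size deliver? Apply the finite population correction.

6.5

Finite-population factor: (N−n)/(N−1) = (15486−143)/(15486−1) = 0.9908.
SE(p̂) = √[p(1−p)/n · (N−n)/(N−1)] = √[0.1971/143 × 0.9908] = 0.03696.
E = z × SE = 1.751 × 0.03696 = 0.06471 ≈ 6.5 percentage points.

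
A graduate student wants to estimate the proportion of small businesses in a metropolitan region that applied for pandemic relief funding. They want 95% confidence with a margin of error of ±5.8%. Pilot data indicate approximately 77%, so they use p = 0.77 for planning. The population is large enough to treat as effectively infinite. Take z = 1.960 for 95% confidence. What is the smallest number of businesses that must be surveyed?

With p = 0.77, p(1−p) = 0.1771.
n = z²·p(1−p)/E² = 1.960² × 0.1771 / 0.058² = 3.8416 × 0.1771 / 0.003364 ≈ 202.24.
Rounding up gives n = 203.

203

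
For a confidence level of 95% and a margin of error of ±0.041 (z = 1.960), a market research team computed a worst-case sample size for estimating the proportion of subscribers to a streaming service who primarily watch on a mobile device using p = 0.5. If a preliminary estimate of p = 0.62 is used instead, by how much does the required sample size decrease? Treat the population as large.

Conservative (p = 0.5): n = 1.960² × 0.25 / 0.041² ≈ 571.33 → 572.
Using p = 0.62: p(1−p) = 0.2356, so n = 1.960² × 0.2356 / 0.041² ≈ 538.42 → 539.
Reduction: 572 − 539 = 33.

33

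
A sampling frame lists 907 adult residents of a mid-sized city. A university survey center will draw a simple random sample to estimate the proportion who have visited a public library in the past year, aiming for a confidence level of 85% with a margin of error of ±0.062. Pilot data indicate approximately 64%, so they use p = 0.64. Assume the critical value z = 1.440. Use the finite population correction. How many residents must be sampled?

Unadjusted: n₀ = 1.440² × 0.64 × 0.36 / 0.062² ≈ 124.29, so n₀ = 125.
Finite population correction with N = 907: n = n₀ / (1 + (n₀−1)/N) = 125 / (1 + 124/907) = 125 / 1.1367 ≈ 109.97.
Rounding up, n = 110.

110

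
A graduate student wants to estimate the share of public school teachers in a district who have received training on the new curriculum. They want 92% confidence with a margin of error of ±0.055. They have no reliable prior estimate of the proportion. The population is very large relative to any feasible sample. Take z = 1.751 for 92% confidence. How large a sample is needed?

254

With no prior estimate, use p = 0.5, giving p(1−p) = 0.25.
n = z²·p(1−p)/E² = 1.751² × 0.2500 / 0.055² = 3.0660 × 0.2500 / 0.003025 ≈ 253.39.
Rounding up gives n = 254.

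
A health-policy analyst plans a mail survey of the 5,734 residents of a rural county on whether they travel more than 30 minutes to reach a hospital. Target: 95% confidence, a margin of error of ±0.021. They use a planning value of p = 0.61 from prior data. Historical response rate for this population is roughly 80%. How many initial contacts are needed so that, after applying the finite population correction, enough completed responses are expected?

1904

For 95% confidence, z = 1.96.
Completed interviews needed (unadjusted): n₀ = 1.96² × 0.2379 / 0.021² ≈ 2072.37 → 2073.
FPC for N = 5,734: n = 2073 / (1 + 2072/5734) = 2073 / 1.3614 ≈ 1522.75 → 1523.
At an 80% response rate, contacts needed = 1523 / 0.80 ≈ 1903.75 → 1904.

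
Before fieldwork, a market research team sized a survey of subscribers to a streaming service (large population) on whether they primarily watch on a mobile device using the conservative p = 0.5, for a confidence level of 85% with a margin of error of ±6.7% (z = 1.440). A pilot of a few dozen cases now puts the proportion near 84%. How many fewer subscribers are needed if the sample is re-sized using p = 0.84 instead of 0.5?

53

Conservative (p = 0.5): n = 1.440² × 0.25 / 0.067² ≈ 115.48 → 116.
Using p = 0.84: p(1−p) = 0.1344, so n = 1.440² × 0.1344 / 0.067² ≈ 62.08 → 63.
Reduction: 116 − 63 = 53.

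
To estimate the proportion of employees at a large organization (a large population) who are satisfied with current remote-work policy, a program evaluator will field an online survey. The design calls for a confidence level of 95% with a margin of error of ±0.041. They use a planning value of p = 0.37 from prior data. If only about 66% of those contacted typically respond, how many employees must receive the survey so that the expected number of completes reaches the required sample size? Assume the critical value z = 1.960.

808

Completed interviews needed: n₀ = 1.960² × 0.2331 / 0.041² ≈ 532.70 → 533.
At a 66% response rate, contacts needed = 533 / 0.66 ≈ 807.58 → 808.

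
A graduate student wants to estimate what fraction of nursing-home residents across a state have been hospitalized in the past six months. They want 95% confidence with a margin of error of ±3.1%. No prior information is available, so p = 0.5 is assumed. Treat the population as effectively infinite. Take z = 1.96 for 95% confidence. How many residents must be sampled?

1000

With p = 0.5, p(1−p) = 0.25.
n = z²·p(1−p)/E² = 1.96² × 0.2500 / 0.031² = 3.8416 × 0.2500 / 0.000961 ≈ 999.38.
Rounding up gives n = 1000.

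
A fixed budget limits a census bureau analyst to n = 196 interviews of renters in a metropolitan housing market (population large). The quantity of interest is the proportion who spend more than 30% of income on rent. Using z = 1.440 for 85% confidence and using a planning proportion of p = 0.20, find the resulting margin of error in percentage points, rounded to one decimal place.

4.1

SE(p̂) = √[p(1−p)/n] = √[0.1600/196] = 0.02857.
E = z × SE = 1.440 × 0.02857 = 0.04114, or 4.1 percentage points.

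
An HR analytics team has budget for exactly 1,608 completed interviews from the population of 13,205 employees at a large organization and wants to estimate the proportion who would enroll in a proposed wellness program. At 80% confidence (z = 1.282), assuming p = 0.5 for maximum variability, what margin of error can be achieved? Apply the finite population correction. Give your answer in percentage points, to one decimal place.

1.5

Finite-population factor: (N−n)/(N−1) = (13205−1608)/(13205−1) = 0.8783.
SE(p̂) = √[p(1−p)/n · (N−n)/(N−1)] = √[0.2500/1608 × 0.8783] = 0.01169.
E = z × SE = 1.282 × 0.01169 = 0.01498 ≈ 1.5 percentage points.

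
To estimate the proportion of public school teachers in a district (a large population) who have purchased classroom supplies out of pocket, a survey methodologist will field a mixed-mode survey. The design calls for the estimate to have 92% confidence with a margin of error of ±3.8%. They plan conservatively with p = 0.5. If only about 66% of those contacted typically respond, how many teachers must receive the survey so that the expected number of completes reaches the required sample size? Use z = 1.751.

805

Completed interviews needed: n₀ = 1.751² × 0.2500 / 0.038² ≈ 530.82 → 531.
At a 66% response rate, contacts needed = 531 / 0.66 ≈ 804.55 → 805.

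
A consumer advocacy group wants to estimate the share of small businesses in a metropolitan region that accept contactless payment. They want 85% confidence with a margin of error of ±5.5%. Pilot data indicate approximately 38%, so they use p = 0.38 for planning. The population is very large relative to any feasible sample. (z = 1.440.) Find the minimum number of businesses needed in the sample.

162

With p = 0.38, p(1−p) = 0.2356.
n = z²·p(1−p)/E² = 1.440² × 0.2356 / 0.055² = 2.0736 × 0.2356 / 0.003025 ≈ 161.50.
Rounding up gives n = 162.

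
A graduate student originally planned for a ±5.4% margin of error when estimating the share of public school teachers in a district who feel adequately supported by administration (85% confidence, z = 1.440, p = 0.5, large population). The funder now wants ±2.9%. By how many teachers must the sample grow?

At ±5.4%: n = 1.440² × 0.2500 / 0.054² ≈ 177.78 → 178.
At ±2.9%: n = 1.440² × 0.2500 / 0.029² ≈ 616.41 → 617.
Additional respondents: 617 − 178 = 439.

439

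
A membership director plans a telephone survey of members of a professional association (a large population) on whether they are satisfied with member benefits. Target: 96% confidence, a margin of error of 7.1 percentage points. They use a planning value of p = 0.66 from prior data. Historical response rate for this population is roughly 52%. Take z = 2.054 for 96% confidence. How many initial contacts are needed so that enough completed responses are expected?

Completed interviews needed: n₀ = 2.054² × 0.2244 / 0.071² ≈ 187.80 → 188.
At a 52% response rate, contacts needed = 188 / 0.52 ≈ 361.54 → 362.

362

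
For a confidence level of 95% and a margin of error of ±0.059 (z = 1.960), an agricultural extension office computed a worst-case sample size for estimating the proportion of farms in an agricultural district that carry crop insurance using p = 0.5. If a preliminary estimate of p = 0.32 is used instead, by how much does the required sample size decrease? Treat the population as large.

35

Conservative (p = 0.5): n = 1.960² × 0.25 / 0.059² ≈ 275.90 → 276.
Using p = 0.32: p(1−p) = 0.2176, so n = 1.960² × 0.2176 / 0.059² ≈ 240.14 → 241.
Reduction: 276 − 241 = 35.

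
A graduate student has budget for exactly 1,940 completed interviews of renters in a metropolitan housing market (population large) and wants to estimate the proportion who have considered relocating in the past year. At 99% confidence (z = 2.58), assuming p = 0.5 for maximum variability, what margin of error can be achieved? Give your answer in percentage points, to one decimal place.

SE(p̂) = √[p(1−p)/n] = √[0.2500/1940] = 0.01135.
E = z × SE = 2.58 × 0.01135 = 0.02929, or 2.9 percentage points.

2.9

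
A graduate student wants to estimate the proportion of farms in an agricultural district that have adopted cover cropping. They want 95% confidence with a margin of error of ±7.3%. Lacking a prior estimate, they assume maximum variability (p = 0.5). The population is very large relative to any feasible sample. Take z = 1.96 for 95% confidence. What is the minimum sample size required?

With p = 0.5, p(1−p) = 0.25.
n = z²·p(1−p)/E² = 1.96² × 0.2500 / 0.073² = 3.8416 × 0.2500 / 0.005329 ≈ 180.22.
Rounding up gives n = 181.

181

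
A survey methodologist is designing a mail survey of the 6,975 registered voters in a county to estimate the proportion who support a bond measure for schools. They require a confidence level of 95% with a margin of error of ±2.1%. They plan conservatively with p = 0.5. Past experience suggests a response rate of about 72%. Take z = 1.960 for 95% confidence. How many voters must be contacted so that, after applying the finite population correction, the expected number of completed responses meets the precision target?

2306

Completed interviews needed (unadjusted): n₀ = 1.960² × 0.2500 / 0.021² ≈ 2177.78 → 2178.
FPC for N = 6,975: n = 2178 / (1 + 2177/6975) = 2178 / 1.3121 ≈ 1659.92 → 1660.
At a 72% response rate, contacts needed = 1660 / 0.72 ≈ 2305.56 → 2306.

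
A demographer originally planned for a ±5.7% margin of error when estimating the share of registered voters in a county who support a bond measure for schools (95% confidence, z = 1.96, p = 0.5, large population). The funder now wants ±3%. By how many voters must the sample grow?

At ±5.7%: n = 1.96² × 0.2500 / 0.057² ≈ 295.60 → 296.
At ±3%: n = 1.96² × 0.2500 / 0.030² ≈ 1067.11 → 1068.
Additional respondents: 1068 − 296 = 772.

772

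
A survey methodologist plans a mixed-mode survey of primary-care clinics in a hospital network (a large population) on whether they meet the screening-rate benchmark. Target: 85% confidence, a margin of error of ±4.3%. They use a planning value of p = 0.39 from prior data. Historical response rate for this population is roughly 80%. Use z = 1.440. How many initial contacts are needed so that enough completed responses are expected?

Completed interviews needed: n₀ = 1.440² × 0.2379 / 0.043² ≈ 266.80 → 267.
At an 80% response rate, contacts needed = 267 / 0.80 ≈ 333.75 → 334.

334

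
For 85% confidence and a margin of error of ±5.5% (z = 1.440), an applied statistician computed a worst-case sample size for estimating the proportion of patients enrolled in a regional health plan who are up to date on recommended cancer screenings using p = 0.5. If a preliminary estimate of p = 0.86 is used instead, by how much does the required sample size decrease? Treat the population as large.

89

Conservative (p = 0.5): n = 1.440² × 0.25 / 0.055² ≈ 171.37 → 172.
Using p = 0.86: p(1−p) = 0.1204, so n = 1.440² × 0.1204 / 0.055² ≈ 82.53 → 83.
Reduction: 172 − 83 = 89.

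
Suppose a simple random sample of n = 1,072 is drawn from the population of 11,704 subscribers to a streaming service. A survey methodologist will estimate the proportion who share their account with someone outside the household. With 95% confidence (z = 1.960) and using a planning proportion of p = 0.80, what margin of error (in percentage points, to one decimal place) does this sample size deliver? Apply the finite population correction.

Finite-population factor: (N−n)/(N−1) = (11704−1072)/(11704−1) = 0.9085.
SE(p̂) = √[p(1−p)/n · (N−n)/(N−1)] = √[0.1600/1072 × 0.9085] = 0.01164.
E = z × SE = 1.960 × 0.01164 = 0.02282 ≈ 2.3 percentage points.

2.3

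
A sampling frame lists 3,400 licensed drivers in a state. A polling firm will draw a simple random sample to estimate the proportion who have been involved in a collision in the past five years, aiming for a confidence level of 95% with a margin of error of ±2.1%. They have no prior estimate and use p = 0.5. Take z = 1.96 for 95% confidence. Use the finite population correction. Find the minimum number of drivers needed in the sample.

1328

Unadjusted: n₀ = 1.96² × 0.50 × 0.50 / 0.021² ≈ 2177.78, so n₀ = 2178.
Finite population correction with N = 3,400: n = n₀ / (1 + (n₀−1)/N) = 2178 / (1 + 2177/3400) = 2178 / 1.6403 ≈ 1327.81.
Rounding up, n = 1328.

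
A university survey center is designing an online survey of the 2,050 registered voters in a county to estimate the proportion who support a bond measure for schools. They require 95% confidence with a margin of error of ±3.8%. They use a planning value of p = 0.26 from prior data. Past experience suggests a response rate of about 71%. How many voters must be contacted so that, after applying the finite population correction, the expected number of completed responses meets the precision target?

578

For 95% confidence, z = 1.96.
Completed interviews needed (unadjusted): n₀ = 1.96² × 0.1924 / 0.038² ≈ 511.86 → 512.
FPC for N = 2,050: n = 512 / (1 + 511/2050) = 512 / 1.2493 ≈ 409.84 → 410.
At a 71% response rate, contacts needed = 410 / 0.71 ≈ 577.46 → 578.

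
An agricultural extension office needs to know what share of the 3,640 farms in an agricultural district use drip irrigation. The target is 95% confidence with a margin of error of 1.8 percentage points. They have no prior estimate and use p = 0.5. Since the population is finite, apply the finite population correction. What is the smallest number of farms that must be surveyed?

1635

For 95% confidence, z = 1.960.
Unadjusted: n₀ = 1.960² × 0.50 × 0.50 / 0.018² ≈ 2964.20, so n₀ = 2965.
Finite population correction with N = 3,640: n = n₀ / (1 + (n₀−1)/N) = 2965 / (1 + 2964/3640) = 2965 / 1.8143 ≈ 1634.25.
Rounding up, n = 1635.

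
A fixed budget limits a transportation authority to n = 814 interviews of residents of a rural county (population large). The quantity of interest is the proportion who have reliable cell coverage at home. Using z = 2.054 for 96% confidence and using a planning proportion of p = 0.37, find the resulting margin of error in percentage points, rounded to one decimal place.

3.5

SE(p̂) = √[p(1−p)/n] = √[0.2331/814] = 0.01692.
E = z × SE = 2.054 × 0.01692 = 0.03476, or 3.5 percentage points.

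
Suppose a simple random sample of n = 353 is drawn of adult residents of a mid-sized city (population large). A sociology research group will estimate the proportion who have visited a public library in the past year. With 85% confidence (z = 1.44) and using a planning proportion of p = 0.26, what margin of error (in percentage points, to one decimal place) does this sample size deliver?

3.4

SE(p̂) = √[p(1−p)/n] = √[0.1924/353] = 0.02335.
E = z × SE = 1.44 × 0.02335 = 0.03362, or 3.4 percentage points.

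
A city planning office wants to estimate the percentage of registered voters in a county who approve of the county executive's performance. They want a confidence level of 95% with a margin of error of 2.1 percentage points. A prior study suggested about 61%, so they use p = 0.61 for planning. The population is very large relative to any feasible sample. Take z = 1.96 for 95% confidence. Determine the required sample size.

2073

With p = 0.61, p(1−p) = 0.2379.
n = z²·p(1−p)/E² = 1.96² × 0.2379 / 0.021² = 3.8416 × 0.2379 / 0.000441 ≈ 2072.37.
Rounding up gives n = 2073.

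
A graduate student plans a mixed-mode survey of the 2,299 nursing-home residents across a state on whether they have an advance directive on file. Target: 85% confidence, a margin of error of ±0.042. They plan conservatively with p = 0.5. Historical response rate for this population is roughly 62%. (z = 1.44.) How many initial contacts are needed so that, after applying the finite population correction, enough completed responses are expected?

Completed interviews needed (unadjusted): n₀ = 1.44² × 0.2500 / 0.042² ≈ 293.88 → 294.
FPC for N = 2,299: n = 294 / (1 + 293/2299) = 294 / 1.1274 ≈ 260.77 → 261.
At a 62% response rate, contacts needed = 261 / 0.62 ≈ 420.97 → 421.

421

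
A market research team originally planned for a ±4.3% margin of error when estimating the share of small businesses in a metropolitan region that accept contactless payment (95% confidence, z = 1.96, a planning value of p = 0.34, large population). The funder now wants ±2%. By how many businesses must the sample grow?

At ±4.3%: n = 1.96² × 0.2244 / 0.043² ≈ 466.23 → 467.
At ±2%: n = 1.96² × 0.2244 / 0.020² ≈ 2155.14 → 2156.
Additional respondents: 2156 − 467 = 1689.

1689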